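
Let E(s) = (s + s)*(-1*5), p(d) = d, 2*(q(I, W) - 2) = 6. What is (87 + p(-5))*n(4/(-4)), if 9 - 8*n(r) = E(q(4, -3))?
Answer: 2419/4 ≈ 604.75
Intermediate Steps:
q(I, W) = 5 (q(I, W) = 2 + (½)*6 = 2 + 3 = 5)
E(s) = -10*s (E(s) = (2*s)*(-5) = -10*s)
n(r) = 59/8 (n(r) = 9/8 - (-5)*5/4 = 9/8 - ⅛*(-50) = 9/8 + 25/4 = 59/8)
(87 + p(-5))*n(4/(-4)) = (87 - 5)*(59/8) = 82*(59/8) = 2419/4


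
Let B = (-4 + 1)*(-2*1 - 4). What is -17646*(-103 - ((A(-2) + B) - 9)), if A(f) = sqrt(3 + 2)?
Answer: 1976352 + 17646*sqrt(5) ≈ 2.0158e+6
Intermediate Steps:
A(f) = sqrt(5)
B = 18 (B = -3*(-2 - 4) = -3*(-6) = 18)
-17646*(-103 - ((A(-2) + B) - 9)) = -17646*(-103 - ((sqrt(5) + 18) - 9)) = -17646*(-103 - ((18 + sqrt(5)) - 9)) = -17646*(-103 - (9 + sqrt(5))) = -17646*(-103 + (-9 - sqrt(5))) = -17646*(-112 - sqrt(5)) = 1976352 + 17646*sqrt(5)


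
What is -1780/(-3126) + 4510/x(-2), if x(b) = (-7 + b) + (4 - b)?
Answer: -782940/521 ≈ -1502.8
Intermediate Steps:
x(b) = -3
-1780/(-3126) + 4510/x(-2) = -1780/(-3126) + 4510/(-3) = -1780*(-1/3126) + 4510*(-1/3) = 890/1563 - 4510/3 = -782940/521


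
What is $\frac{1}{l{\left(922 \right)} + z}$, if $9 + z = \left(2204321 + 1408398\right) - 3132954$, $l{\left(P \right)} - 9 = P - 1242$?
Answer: $\frac{1}{479445} \approx 2.0857 \cdot 10^{-6}$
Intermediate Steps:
$l{\left(P \right)} = -1233 + P$ ($l{\left(P \right)} = 9 + \left(P - 1242\right) = 9 + \left(-1242 + P\right) = -1233 + P$)
$z = 479756$ ($z = -9 + \left(\left(2204321 + 1408398\right) - 3132954\right) = -9 + \left(3612719 - 3132954\right) = -9 + 479765 = 479756$)
$\frac{1}{l{\left(922 \right)} + z} = \frac{1}{\left(-1233 + 922\right) + 479756} = \frac{1}{-311 + 479756} = \frac{1}{479445}$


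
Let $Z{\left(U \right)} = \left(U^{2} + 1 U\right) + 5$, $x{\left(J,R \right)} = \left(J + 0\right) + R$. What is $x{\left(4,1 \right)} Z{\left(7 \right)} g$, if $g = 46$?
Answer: $14030$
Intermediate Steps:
$x{\left(J,R \right)} = J + R$
$Z{\left(U \right)} = 5 + U + U^{2}$ ($Z{\left(U \right)} = \left(U^{2} + U\right) + 5 = \left(U + U^{2}\right) + 5 = 5 + U + U^{2}$)
$x{\left(4,1 \right)} Z{\left(7 \right)} g = \left(4 + 1\right) \left(5 + 7 + 7^{2}\right) 46 = 5 \left(5 + 7 + 49\right) 46 = 5 \cdot 61 \cdot 46 = 305 \cdot 46 = 14030$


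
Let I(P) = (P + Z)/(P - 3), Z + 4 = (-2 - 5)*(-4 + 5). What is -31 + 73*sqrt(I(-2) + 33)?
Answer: -31 + 73*sqrt(890)/5 ≈ 404.56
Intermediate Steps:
Z = -11 (Z = -4 + (-2 - 5)*(-4 + 5) = -4 - 7*1 = -4 - 7 = -11)
I(P) = (-11 + P)/(-3 + P) (I(P) = (P - 11)/(P - 3) = (-11 + P)/(-3 + P))
-31 + 73*sqrt(I(-2) + 33) = -31 + 73*sqrt((-11 - 2)/(-3 - 2) + 33) = -31 + 73*sqrt(-13/(-5) + 33) = -31 + 73*sqrt(-1/5*(-13) + 33) = -31 + 73*sqrt(13/5 + 33) = -31 + 73*sqrt(178/5) = -31 + 73*(sqrt(890)/5) = -31 + 73*sqrt(890)/5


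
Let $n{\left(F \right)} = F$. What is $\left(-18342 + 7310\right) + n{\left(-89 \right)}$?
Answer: $-11121$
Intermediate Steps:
$\left(-18342 + 7310\right) + n{\left(-89 \right)} = \left(-18342 + 7310\right) - 89 = -11032 - 89 = -11121$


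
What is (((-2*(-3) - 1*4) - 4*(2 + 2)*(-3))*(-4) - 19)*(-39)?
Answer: 8541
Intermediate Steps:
(((-2*(-3) - 1*4) - 4*(2 + 2)*(-3))*(-4) - 19)*(-39) = (((6 - 4) - 4*4*(-3))*(-4) - 19)*(-39) = ((2 - 16*(-3))*(-4) - 19)*(-39) = ((2 + 48)*(-4) - 19)*(-39) = (50*(-4) - 19)*(-39) = (-200 - 19)*(-39) = -219*(-39) = 8541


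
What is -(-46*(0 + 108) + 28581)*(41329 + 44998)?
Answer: -2038439451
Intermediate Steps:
-(-46*(0 + 108) + 28581)*(41329 + 44998) = -(-46*108 + 28581)*86327 = -(-4968 + 28581)*86327 = -23613*86327 = -1*2038439451 = -2038439451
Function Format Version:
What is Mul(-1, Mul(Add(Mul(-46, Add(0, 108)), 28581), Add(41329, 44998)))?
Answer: -2038439451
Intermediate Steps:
Mul(-1, Mul(Add(Mul(-46, Add(0, 108)), 28581), Add(41329, 44998))) = Mul(-1, Mul(Add(Mul(-46, 108), 28581), 86327)) = Mul(-1, Mul(Add(-4968, 28581), 86327)) = Mul(-1, Mul(23613, 86327)) = Mul(-1, 2038439451) = -2038439451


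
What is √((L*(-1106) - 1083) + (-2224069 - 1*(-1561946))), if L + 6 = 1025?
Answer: 2*I*√447555 ≈ 1338.0*I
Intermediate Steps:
L = 1019 (L = -6 + 1025 = 1019)
√((L*(-1106) - 1083) + (-2224069 - 1*(-1561946))) = √((1019*(-1106) - 1083) + (-2224069 - 1*(-1561946))) = √((-1127014 - 1083) + (-2224069 + 1561946)) = √(-1128097 - 662123) = √(-1790220) = 2*I*√447555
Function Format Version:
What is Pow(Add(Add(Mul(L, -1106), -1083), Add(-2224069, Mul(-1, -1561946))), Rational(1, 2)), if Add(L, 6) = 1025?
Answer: Mul(2, I, Pow(447555, Rational(1, 2))) ≈ Mul(1338.0, I)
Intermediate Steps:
L = 1019 (L = Add(-6, 1025) = 1019)
Pow(Add(Add(Mul(L, -1106), -1083), Add(-2224069, Mul(-1, -1561946))), Rational(1, 2)) = Pow(Add(Add(Mul(1019, -1106), -1083), Add(-2224069, Mul(-1, -1561946))), Rational(1, 2)) = Pow(Add(Add(-1127014, -1083), Add(-2224069, 1561946)), Rational(1, 2)) = Pow(Add(-1128097, -662123), Rational(1, 2)) = Pow(-1790220, Rational(1, 2)) = Mul(2, I, Pow(447555, Rational(1, 2)))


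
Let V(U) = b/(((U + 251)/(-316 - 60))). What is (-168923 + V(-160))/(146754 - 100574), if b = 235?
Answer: -15460353/4202380 ≈ -3.6790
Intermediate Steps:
V(U) = 235/(-251/376 - U/376) (V(U) = 235/(((U + 251)/(-316 - 60))) = 235/(((251 + U)/(-376))) = 235/(((251 + U)*(-1/376))) = 235/(-251/376 - U/376))
(-168923 + V(-160))/(146754 - 100574) = (-168923 - 88360/(251 - 160))/(146754 - 100574) = (-168923 - 88360/91)/46180 = (-168923 - 88360*1/91)*(1/46180) = (-168923 - 88360/91)*(1/46180) = -15460353/91*1/46180 = -15460353/4202380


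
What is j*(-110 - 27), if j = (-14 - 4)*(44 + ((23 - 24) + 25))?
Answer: 167688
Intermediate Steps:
j = -1224 (j = -18*(44 + (-1 + 25)) = -18*(44 + 24) = -18*68 = -1224)
j*(-110 - 27) = -1224*(-110 - 27) = -1224*(-137) = 167688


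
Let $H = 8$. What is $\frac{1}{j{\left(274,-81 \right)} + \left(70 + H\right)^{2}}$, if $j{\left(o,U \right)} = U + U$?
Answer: $\frac{1}{5922} \approx 0.00016886$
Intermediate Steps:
$j{\left(o,U \right)} = 2 U$
$\frac{1}{j{\left(274,-81 \right)} + \left(70 + H\right)^{2}} = \frac{1}{2 \left(-81\right) + \left(70 + 8\right)^{2}} = \frac{1}{-162 + 78^{2}} = \frac{1}{-162 + 6084} = \frac{1}{5922}$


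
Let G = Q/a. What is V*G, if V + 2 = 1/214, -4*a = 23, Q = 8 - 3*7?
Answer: -11102/2461 ≈ -4.5112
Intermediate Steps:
Q = -13 (Q = 8 - 21 = -13)
a = -23/4 (a = -1/4*23 = -23/4 ≈ -5.7500)
V = -427/214 (V = -2 + 1/214 = -427/214 ≈ -1.9953)
G = 52/23 (G = -13/(-23/4) = -13*(-4/23) = 52/23 ≈ 2.2609)
V*G = -427/214*52/23 = -11102/2461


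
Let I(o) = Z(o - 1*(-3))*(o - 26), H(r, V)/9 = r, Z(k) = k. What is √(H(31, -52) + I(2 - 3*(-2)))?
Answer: 9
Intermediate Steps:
H(r, V) = 9*r
I(o) = (-26 + o)*(3 + o) (I(o) = (o - 1*(-3))*(o - 26) = (o + 3)*(-26 + o) = (3 + o)*(-26 + o) = (-26 + o)*(3 + o))
√(H(31, -52) + I(2 - 3*(-2))) = √(9*31 + (-26 + (2 - 3*(-2)))*(3 + (2 - 3*(-2)))) = √(279 + (-26 + (2 + 6))*(3 + (2 + 6))) = √(279 + (-26 + 8)*(3 + 8)) = √(279 - 18*11) = √(279 - 198) = √81 = 9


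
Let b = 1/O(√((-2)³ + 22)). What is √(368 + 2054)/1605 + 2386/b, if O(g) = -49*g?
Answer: -116914*√14 + √2422/1605 ≈ -4.3745e+5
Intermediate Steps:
b = -√14/686 (b = 1/(-49*√((-2)³ + 22)) = 1/(-49*√(-8 + 22)) = 1/(-49*√14) = -√14/686 ≈ -0.0054543)
√(368 + 2054)/1605 + 2386/b = √(368 + 2054)/1605 + 2386/((-√14/686)) = √2422*(1/1605) + 2386*(-49*√14) = √2422/1605 - 116914*√14 = -116914*√14 + √2422/1605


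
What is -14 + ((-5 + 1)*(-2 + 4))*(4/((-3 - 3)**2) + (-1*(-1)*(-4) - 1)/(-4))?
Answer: -224/9 ≈ -24.889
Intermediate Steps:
-14 + ((-5 + 1)*(-2 + 4))*(4/((-3 - 3)**2) + (-1*(-1)*(-4) - 1)/(-4)) = -14 + (-4*2)*(4/((-6)**2) + (1*(-4) - 1)*(-1/4)) = -14 - 8*(4/36 + (-4 - 1)*(-1/4)) = -14 - 8*(4*(1/36) - 5*(-1/4)) = -14 - 8*(1/9 + 5/4) = -14 - 8*49/36 = -14 - 98/9 = -224/9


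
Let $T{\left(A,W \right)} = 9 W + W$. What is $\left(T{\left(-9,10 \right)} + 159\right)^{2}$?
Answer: $67081$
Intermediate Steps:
$T{\left(A,W \right)} = 10 W$
$\left(T{\left(-9,10 \right)} + 159\right)^{2} = \left(10 \cdot 10 + 159\right)^{2} = \left(100 + 159\right)^{2} = 259^{2} = 67081$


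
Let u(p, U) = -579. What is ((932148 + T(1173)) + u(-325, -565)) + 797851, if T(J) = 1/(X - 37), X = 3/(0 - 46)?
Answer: 2948661054/1705 ≈ 1.7294e+6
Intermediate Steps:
X = -3/46 (X = 3/(-46) = 3*(-1/46) = -3/46 ≈ -0.065217)
T(J) = -46/1705 (T(J) = 1/(-3/46 - 37) = 1/(-1705/46) = -46/1705)
((932148 + T(1173)) + u(-325, -565)) + 797851 = ((932148 - 46/1705) - 579) + 797851 = (1589312294/1705 - 579) + 797851 = 1588325099/1705 + 797851 = 2948661054/1705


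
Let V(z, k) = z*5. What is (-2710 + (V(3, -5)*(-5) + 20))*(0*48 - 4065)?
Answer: 11239725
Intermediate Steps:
V(z, k) = 5*z
(-2710 + (V(3, -5)*(-5) + 20))*(0*48 - 4065) = (-2710 + ((5*3)*(-5) + 20))*(0*48 - 4065) = (-2710 + (15*(-5) + 20))*(0 - 4065) = (-2710 + (-75 + 20))*(-4065) = (-2710 - 55)*(-4065) = -2765*(-4065) = 11239725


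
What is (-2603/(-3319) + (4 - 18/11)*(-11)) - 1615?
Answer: -5443876/3319 ≈ -1640.2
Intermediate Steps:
(-2603/(-3319) + (4 - 18/11)*(-11)) - 1615 = (-2603*(-1/3319) + (4 - 18*1/11)*(-11)) - 1615 = (2603/3319 + (4 - 18/11)*(-11)) - 1615 = (2603/3319 + (26/11)*(-11)) - 1615 = (2603/3319 - 26) - 1615 = -83691/3319 - 1615 = -5443876/3319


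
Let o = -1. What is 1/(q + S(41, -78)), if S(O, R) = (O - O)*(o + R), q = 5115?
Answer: 1/5115 ≈ 0.00019550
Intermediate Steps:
S(O, R) = 0 (S(O, R) = (O - O)*(-1 + R) = 0*(-1 + R) = 0)
1/(q + S(41, -78)) = 1/(5115 + 0) = 1/5115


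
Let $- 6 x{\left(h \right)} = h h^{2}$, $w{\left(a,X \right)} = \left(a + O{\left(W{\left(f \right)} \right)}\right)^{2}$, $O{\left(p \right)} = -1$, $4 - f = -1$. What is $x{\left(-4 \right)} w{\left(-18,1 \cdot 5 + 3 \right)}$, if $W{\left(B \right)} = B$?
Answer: $\frac{11552}{3} \approx 3850.7$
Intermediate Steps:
$f = 5$ ($f = 4 - -1 = 4 + 1 = 5$)
$w{\left(a,X \right)} = \left(-1 + a\right)^{2}$ ($w{\left(a,X \right)} = \left(a - 1\right)^{2} = \left(-1 + a\right)^{2}$)
$x{\left(h \right)} = - \frac{h^{3}}{6}$ ($x{\left(h \right)} = - \frac{h h^{2}}{6} = - \frac{h^{3}}{6}$)
$x{\left(-4 \right)} w{\left(-18,1 \cdot 5 + 3 \right)} = - \frac{\left(-4\right)^{3}}{6} \left(-1 - 18\right)^{2} = \left(- \frac{1}{6}\right) \left(-64\right) \left(-19\right)^{2} = \frac{32}{3} \cdot 361 = \frac{11552}{3}$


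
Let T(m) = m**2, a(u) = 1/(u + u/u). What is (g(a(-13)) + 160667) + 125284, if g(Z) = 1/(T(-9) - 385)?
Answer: 86929103/304 ≈ 2.8595e+5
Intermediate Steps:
a(u) = 1/(1 + u) (a(u) = 1/(u + 1) = 1/(1 + u))
g(Z) = -1/304 (g(Z) = 1/((-9)**2 - 385) = 1/(81 - 385) = 1/(-304) = -1/304)
(g(a(-13)) + 160667) + 125284 = (-1/304 + 160667) + 125284 = 48842767/304 + 125284 = 86929103/304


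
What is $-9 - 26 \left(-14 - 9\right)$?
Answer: $589$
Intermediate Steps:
$-9 - 26 \left(-14 - 9\right) = -9 - -598 = -9 + 598 = 589$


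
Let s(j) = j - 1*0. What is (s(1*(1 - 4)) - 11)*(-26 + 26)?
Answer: 0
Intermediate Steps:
s(j) = j (s(j) = j + 0 = j)
(s(1*(1 - 4)) - 11)*(-26 + 26) = (1*(1 - 4) - 11)*(-26 + 26) = (1*(-3) - 11)*0 = (-3 - 11)*0 = -14*0 = 0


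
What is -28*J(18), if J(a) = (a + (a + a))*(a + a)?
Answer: -54432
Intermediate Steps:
J(a) = 6*a² (J(a) = (a + 2*a)*(2*a) = (3*a)*(2*a) = 6*a²)
-28*J(18) = -168*18² = -168*324 = -28*1944 = -54432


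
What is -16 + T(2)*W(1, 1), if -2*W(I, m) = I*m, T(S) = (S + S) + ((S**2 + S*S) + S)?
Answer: -23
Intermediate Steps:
T(S) = 2*S**2 + 3*S (T(S) = 2*S + ((S**2 + S**2) + S) = 2*S + (2*S**2 + S) = 2*S + (S + 2*S**2) = 2*S**2 + 3*S)
W(I, m) = -I*m/2
-16 + T(2)*W(1, 1) = -16 + (2*(3 + 2*2))*(-1/2*1*1) = -16 + (2*(3 + 4))*(-1/2) = -16 + (2*7)*(-1/2) = -16 + 14*(-1/2) = -16 - 7 = -23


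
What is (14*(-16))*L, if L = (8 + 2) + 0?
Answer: -2240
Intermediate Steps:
L = 10 (L = 10 + 0 = 10)
(14*(-16))*L = (14*(-16))*10 = -224*10 = -2240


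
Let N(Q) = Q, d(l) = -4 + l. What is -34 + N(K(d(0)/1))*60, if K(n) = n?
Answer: -274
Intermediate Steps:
-34 + N(K(d(0)/1))*60 = -34 + ((-4 + 0)/1)*60 = -34 - 4*1*60 = -34 - 4*60 = -34 - 240 = -274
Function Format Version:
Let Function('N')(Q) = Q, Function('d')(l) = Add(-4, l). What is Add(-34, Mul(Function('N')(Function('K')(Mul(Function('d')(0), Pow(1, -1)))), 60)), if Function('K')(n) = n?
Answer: -274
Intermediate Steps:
Add(-34, Mul(Function('N')(Function('K')(Mul(Function('d')(0), Pow(1, -1)))), 60)) = Add(-34, Mul(Mul(Add(-4, 0), Pow(1, -1)), 60)) = Add(-34, Mul(Mul(-4, 1), 60)) = Add(-34, Mul(-4, 60)) = Add(-34, -240) = -274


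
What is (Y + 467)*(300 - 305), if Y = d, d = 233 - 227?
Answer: -2365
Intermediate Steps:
d = 6
Y = 6
(Y + 467)*(300 - 305) = (6 + 467)*(300 - 305) = 473*(-5) = -2365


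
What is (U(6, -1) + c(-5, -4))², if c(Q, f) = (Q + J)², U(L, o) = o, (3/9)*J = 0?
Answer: 576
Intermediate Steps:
J = 0 (J = 3*0 = 0)
c(Q, f) = Q² (c(Q, f) = (Q + 0)² = Q²)
(U(6, -1) + c(-5, -4))² = (-1 + (-5)²)² = (-1 + 25)² = 24² = 576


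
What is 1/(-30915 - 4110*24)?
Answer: -1/129555 ≈ -7.7187e-6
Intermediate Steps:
1/(-30915 - 4110*24) = 1/(-30915 - 98640) = 1/(-129555) = -1/129555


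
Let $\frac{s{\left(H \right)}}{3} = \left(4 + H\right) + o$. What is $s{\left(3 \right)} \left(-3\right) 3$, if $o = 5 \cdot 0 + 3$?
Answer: $-270$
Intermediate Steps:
$o = 3$ ($o = 0 + 3 = 3$)
$s{\left(H \right)} = 21 + 3 H$ ($s{\left(H \right)} = 3 \left(\left(4 + H\right) + 3\right) = 3 \left(7 + H\right) = 21 + 3 H$)
$s{\left(3 \right)} \left(-3\right) 3 = \left(21 + 3 \cdot 3\right) \left(-3\right) 3 = \left(21 + 9\right) \left(-3\right) 3 = 30 \left(-3\right) 3 = \left(-90\right) 3 = -270$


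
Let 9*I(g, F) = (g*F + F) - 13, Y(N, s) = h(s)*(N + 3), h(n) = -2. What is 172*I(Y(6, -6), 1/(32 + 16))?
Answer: -27563/108 ≈ -255.21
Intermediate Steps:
Y(N, s) = -6 - 2*N (Y(N, s) = -2*(N + 3) = -2*(3 + N) = -6 - 2*N)
I(g, F) = -13/9 + F/9 + F*g/9 (I(g, F) = ((g*F + F) - 13)/9 = ((F*g + F) - 13)/9 = ((F + F*g) - 13)/9 = (-13 + F + F*g)/9 = -13/9 + F/9 + F*g/9)
172*I(Y(6, -6), 1/(32 + 16)) = 172*(-13/9 + 1/(9*(32 + 16)) + (-6 - 2*6)/(9*(32 + 16))) = 172*(-13/9 + (1/9)/48 + (1/9)*(-6 - 12)/48) = 172*(-13/9 + (1/9)*(1/48) + (1/9)*(1/48)*(-18)) = 172*(-13/9 + 1/432 - 1/24) = 172*(-641/432) = -27563/108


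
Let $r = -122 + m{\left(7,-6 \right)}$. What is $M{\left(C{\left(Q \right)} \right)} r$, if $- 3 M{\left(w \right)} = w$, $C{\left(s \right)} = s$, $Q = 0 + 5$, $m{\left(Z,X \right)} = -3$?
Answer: $\frac{625}{3} \approx 208.33$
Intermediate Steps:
$Q = 5$
$M{\left(w \right)} = - \frac{w}{3}$
$r = -125$ ($r = -122 - 3 = -125$)
$M{\left(C{\left(Q \right)} \right)} r = \left(- \frac{1}{3}\right) 5 \left(-125\right) = \left(- \frac{5}{3}\right) \left(-125\right) = \frac{625}{3}$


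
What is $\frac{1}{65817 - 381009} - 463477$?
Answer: $- \frac{146084242585}{315192} \approx -4.6348 \cdot 10^{5}$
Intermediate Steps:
$\frac{1}{65817 - 381009} - 463477 = \frac{1}{-315192} - 463477 = - \frac{1}{315192} - 463477 = - \frac{146084242585}{315192}$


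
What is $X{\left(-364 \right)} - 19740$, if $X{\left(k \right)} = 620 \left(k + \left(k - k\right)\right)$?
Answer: $-245420$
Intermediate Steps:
$X{\left(k \right)} = 620 k$ ($X{\left(k \right)} = 620 \left(k + 0\right) = 620 k$)
$X{\left(-364 \right)} - 19740 = 620 \left(-364\right) - 19740 = -225680 - 19740 = -245420$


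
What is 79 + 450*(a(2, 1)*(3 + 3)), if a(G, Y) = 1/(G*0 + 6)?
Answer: 529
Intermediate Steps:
a(G, Y) = ⅙ (a(G, Y) = 1/(0 + 6) = 1/6 = ⅙)
79 + 450*(a(2, 1)*(3 + 3)) = 79 + 450*((3 + 3)/6) = 79 + 450*((⅙)*6) = 79 + 450*1 = 79 + 450 = 529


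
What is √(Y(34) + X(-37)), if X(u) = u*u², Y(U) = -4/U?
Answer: I*√14638751/17 ≈ 225.06*I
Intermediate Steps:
X(u) = u³
√(Y(34) + X(-37)) = √(-4/34 + (-37)³) = √(-4*1/34 - 50653) = √(-2/17 - 50653) = √(-861103/17) = I*√14638751/17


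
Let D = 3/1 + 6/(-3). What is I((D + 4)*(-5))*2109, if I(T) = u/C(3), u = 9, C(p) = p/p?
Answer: 18981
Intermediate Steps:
C(p) = 1
D = 1 (D = 3*1 + 6*(-1/3) = 3 - 2 = 1)
I(T) = 9 (I(T) = 9/1 = 9*1 = 9)
I((D + 4)*(-5))*2109 = 9*2109 = 18981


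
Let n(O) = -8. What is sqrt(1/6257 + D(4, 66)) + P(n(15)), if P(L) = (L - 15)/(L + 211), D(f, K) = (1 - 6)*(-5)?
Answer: -23/203 + 29*sqrt(1163802)/6257 ≈ 4.8867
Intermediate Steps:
D(f, K) = 25 (D(f, K) = -5*(-5) = 25)
P(L) = (-15 + L)/(211 + L)
sqrt(1/6257 + D(4, 66)) + P(n(15)) = sqrt(1/6257 + 25) + (-15 - 8)/(211 - 8) = sqrt(1/6257 + 25) - 23/203 = sqrt(156426/6257) + (1/203)*(-23) = 29*sqrt(1163802)/6257 - 23/203 = -23/203 + 29*sqrt(1163802)/6257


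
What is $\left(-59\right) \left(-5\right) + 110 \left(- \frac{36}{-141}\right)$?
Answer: $\frac{15185}{47} \approx 323.08$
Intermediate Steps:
$\left(-59\right) \left(-5\right) + 110 \left(- \frac{36}{-141}\right) = 295 + 110 \left(\left(-36\right) \left(- \frac{1}{141}\right)\right) = 295 + 110 \cdot \frac{12}{47} = 295 + \frac{1320}{47} = \frac{15185}{47}$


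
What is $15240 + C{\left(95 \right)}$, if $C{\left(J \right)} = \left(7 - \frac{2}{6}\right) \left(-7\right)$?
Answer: $\frac{45580}{3} \approx 15193.0$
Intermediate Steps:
$C{\left(J \right)} = - \frac{140}{3}$ ($C{\left(J \right)} = \left(7 - \frac{1}{3}\right) \left(-7\right) = \frac{20}{3} \left(-7\right) = - \frac{140}{3}$)
$15240 + C{\left(95 \right)} = 15240 - \frac{140}{3} = \frac{45580}{3}$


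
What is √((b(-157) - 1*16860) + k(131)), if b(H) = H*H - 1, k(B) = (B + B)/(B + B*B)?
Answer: √33924594/66 ≈ 88.250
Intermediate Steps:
k(B) = 2*B/(B + B²) (k(B) = (2*B)/(B + B²) = 2*B/(B + B²))
b(H) = -1 + H² (b(H) = H² - 1 = -1 + H²)
√((b(-157) - 1*16860) + k(131)) = √(((-1 + (-157)²) - 1*16860) + 2/(1 + 131)) = √(((-1 + 24649) - 16860) + 2/132) = √((24648 - 16860) + 2*(1/132)) = √(7788 + 1/66) = √(514009/66) = √33924594/66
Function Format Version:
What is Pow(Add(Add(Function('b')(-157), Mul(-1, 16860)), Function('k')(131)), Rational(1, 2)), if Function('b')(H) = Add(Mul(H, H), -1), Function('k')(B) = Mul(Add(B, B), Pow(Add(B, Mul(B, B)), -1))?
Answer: Mul(Rational(1, 66), Pow(33924594, Rational(1, 2))) ≈ 88.250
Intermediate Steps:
Function('k')(B) = Mul(2, B, Pow(Add(B, Pow(B, 2)), -1)) (Function('k')(B) = Mul(Mul(2, B), Pow(Add(B, Pow(B, 2)), -1)) = Mul(2, B, Pow(Add(B, Pow(B, 2)), -1)))
Function('b')(H) = Add(-1, Pow(H, 2)) (Function('b')(H) = Add(Pow(H, 2), -1) = Add(-1, Pow(H, 2)))
Pow(Add(Add(Function('b')(-157), Mul(-1, 16860)), Function('k')(131)), Rational(1, 2)) = Pow(Add(Add(Add(-1, Pow(-157, 2)), Mul(-1, 16860)), Mul(2, Pow(Add(1, 131), -1))), Rational(1, 2)) = Pow(Add(Add(Add(-1, 24649), -16860), Mul(2, Pow(132, -1))), Rational(1, 2)) = Pow(Add(Add(24648, -16860), Mul(2, Rational(1, 132))), Rational(1, 2)) = Pow(Add(7788, Rational(1, 66)), Rational(1, 2)) = Pow(Rational(514009, 66), Rational(1, 2)) = Mul(Rational(1, 66), Pow(33924594, Rational(1, 2)))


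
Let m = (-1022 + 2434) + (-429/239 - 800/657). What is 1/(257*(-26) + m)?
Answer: -157023/827984263 ≈ -0.00018964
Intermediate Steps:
m = 221243423/157023 (m = 1412 + (-429*1/239 - 800*1/657) = 1412 + (-429/239 - 800/657) = 1412 - 473053/157023 = 221243423/157023 ≈ 1409.0)
1/(257*(-26) + m) = 1/(257*(-26) + 221243423/157023) = 1/(-6682 + 221243423/157023) = 1/(-827984263/157023) = -157023/827984263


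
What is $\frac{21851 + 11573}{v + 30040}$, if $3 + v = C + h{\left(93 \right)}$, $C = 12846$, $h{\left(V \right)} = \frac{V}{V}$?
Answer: $\frac{8356}{10721} \approx 0.7794$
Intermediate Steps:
$h{\left(V \right)} = 1$
$v = 12844$ ($v = -3 + \left(12846 + 1\right) = -3 + 12847 = 12844$)
$\frac{21851 + 11573}{v + 30040} = \frac{21851 + 11573}{12844 + 30040} = \frac{33424}{42884} = 33424 \cdot \frac{1}{42884} = \frac{8356}{10721}$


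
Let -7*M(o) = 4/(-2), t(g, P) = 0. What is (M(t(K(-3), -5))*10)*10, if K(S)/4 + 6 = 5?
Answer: 200/7 ≈ 28.571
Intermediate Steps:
K(S) = -4 (K(S) = -24 + 4*5 = -24 + 20 = -4)
M(o) = 2/7 (M(o) = -4/(7*(-2)) = -4*(-1)/(7*2) = -⅐*(-2) = 2/7)
(M(t(K(-3), -5))*10)*10 = ((2/7)*10)*10 = (20/7)*10 = 200/7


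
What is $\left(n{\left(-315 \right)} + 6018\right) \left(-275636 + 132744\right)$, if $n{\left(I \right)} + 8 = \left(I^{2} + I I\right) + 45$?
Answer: $-29222128460$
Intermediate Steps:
$n{\left(I \right)} = 37 + 2 I^{2}$ ($n{\left(I \right)} = -8 + \left(\left(I^{2} + I I\right) + 45\right) = -8 + \left(\left(I^{2} + I^{2}\right) + 45\right) = -8 + \left(2 I^{2} + 45\right) = -8 + \left(45 + 2 I^{2}\right) = 37 + 2 I^{2}$)
$\left(n{\left(-315 \right)} + 6018\right) \left(-275636 + 132744\right) = \left(\left(37 + 2 \left(-315\right)^{2}\right) + 6018\right) \left(-275636 + 132744\right) = \left(\left(37 + 2 \cdot 99225\right) + 6018\right) \left(-142892\right) = \left(\left(37 + 198450\right) + 6018\right) \left(-142892\right) = \left(198487 + 6018\right) \left(-142892\right) = 204505 \left(-142892\right) = -29222128460$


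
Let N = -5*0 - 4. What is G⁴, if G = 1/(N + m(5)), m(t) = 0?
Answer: 1/256 ≈ 0.0039063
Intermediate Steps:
N = -4 (N = 0 - 4 = -4)
G = -¼ (G = 1/(-4 + 0) = 1/(-4) = -¼ ≈ -0.25000)
G⁴ = (-¼)⁴ = 1/256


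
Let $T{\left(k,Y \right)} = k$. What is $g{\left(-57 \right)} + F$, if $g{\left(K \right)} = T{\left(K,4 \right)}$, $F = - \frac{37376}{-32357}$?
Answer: $- \frac{1806973}{32357} \approx -55.845$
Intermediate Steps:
$F = \frac{37376}{32357}$ ($F = \left(-37376\right) \left(- \frac{1}{32357}\right) = \frac{37376}{32357} \approx 1.1551$)
$g{\left(K \right)} = K$
$g{\left(-57 \right)} + F = -57 + \frac{37376}{32357} = - \frac{1806973}{32357}$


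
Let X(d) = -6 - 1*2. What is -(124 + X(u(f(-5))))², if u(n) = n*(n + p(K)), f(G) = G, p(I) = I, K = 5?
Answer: -13456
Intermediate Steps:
u(n) = n*(5 + n) (u(n) = n*(n + 5) = n*(5 + n))
X(d) = -8 (X(d) = -6 - 2 = -8)
-(124 + X(u(f(-5))))² = -(124 - 8)² = -1*116² = -1*13456 = -13456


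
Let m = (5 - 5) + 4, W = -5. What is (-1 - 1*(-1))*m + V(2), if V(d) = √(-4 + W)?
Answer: 3*I ≈ 3.0*I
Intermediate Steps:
m = 4 (m = 0 + 4 = 4)
V(d) = 3*I (V(d) = √(-4 - 5) = √(-9) = 3*I)
(-1 - 1*(-1))*m + V(2) = (-1 - 1*(-1))*4 + 3*I = (-1 + 1)*4 + 3*I = 0*4 + 3*I = 0 + 3*I = 3*I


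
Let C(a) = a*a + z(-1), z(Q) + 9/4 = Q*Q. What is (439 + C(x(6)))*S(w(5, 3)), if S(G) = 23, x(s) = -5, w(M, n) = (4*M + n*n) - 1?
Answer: 42573/4 ≈ 10643.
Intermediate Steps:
w(M, n) = -1 + n**2 + 4*M (w(M, n) = (4*M + n**2) - 1 = (n**2 + 4*M) - 1 = -1 + n**2 + 4*M)
z(Q) = -9/4 + Q**2 (z(Q) = -9/4 + Q*Q = -9/4 + Q**2)
C(a) = -5/4 + a**2 (C(a) = a*a + (-9/4 + (-1)**2) = a**2 + (-9/4 + 1) = a**2 - 5/4 = -5/4 + a**2)
(439 + C(x(6)))*S(w(5, 3)) = (439 + (-5/4 + (-5)**2))*23 = (439 + (-5/4 + 25))*23 = (439 + 95/4)*23 = (1851/4)*23 = 42573/4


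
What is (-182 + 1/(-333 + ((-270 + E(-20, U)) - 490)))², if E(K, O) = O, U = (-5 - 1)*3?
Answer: 40886053209/1234321 ≈ 33124.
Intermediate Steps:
U = -18 (U = -6*3 = -18)
(-182 + 1/(-333 + ((-270 + E(-20, U)) - 490)))² = (-182 + 1/(-333 + ((-270 - 18) - 490)))² = (-182 + 1/(-333 + (-288 - 490)))² = (-182 + 1/(-333 - 778))² = (-182 + 1/(-1111))² = (-182 - 1/1111)² = (-202203/1111)² = 40886053209/1234321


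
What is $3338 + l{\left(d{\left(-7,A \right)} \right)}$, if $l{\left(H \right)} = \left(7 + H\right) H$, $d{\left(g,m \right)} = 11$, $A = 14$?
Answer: $3536$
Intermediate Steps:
$l{\left(H \right)} = H \left(7 + H\right)$
$3338 + l{\left(d{\left(-7,A \right)} \right)} = 3338 + 11 \left(7 + 11\right) = 3338 + 11 \cdot 18 = 3338 + 198 = 3536$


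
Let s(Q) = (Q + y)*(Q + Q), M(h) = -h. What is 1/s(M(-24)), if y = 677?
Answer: 1/33648 ≈ 2.9719e-5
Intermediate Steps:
s(Q) = 2*Q*(677 + Q) (s(Q) = (Q + 677)*(Q + Q) = (677 + Q)*(2*Q) = 2*Q*(677 + Q))
1/s(M(-24)) = 1/(2*(-1*(-24))*(677 - 1*(-24))) = 1/(2*24*(677 + 24)) = 1/(2*24*701) = 1/33648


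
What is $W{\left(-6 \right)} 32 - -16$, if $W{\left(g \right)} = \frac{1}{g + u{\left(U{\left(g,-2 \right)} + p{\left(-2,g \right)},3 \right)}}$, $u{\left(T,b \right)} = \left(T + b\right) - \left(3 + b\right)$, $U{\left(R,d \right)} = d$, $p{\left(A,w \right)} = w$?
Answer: $\frac{240}{17} \approx 14.118$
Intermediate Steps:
$u{\left(T,b \right)} = -3 + T$
$W{\left(g \right)} = \frac{1}{-5 + 2 g}$ ($W{\left(g \right)} = \frac{1}{g + \left(-3 + \left(-2 + g\right)\right)} = \frac{1}{g + \left(-5 + g\right)} = \frac{1}{-5 + 2 g}$)
$W{\left(-6 \right)} 32 - -16 = \frac{1}{-5 + 2 \left(-6\right)} 32 - -16 = \frac{1}{-5 - 12} \cdot 32 + 16 = \frac{1}{-17} \cdot 32 + 16 = \left(- \frac{1}{17}\right) 32 + 16 = - \frac{32}{17} + 16 = \frac{240}{17}$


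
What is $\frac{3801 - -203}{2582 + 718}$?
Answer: $\frac{91}{75} \approx 1.2133$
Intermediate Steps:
$\frac{3801 - -203}{2582 + 718} = \frac{3801 + 203}{3300} = 4004 \cdot \frac{1}{3300} = \frac{91}{75}$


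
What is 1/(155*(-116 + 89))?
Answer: -1/4185 ≈ -0.00023895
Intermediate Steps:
1/(155*(-116 + 89)) = 1/(155*(-27)) = 1/(-4185) = -1/4185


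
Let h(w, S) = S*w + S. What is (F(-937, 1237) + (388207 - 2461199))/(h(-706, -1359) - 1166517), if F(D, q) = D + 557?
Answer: 345562/34737 ≈ 9.9480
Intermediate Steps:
F(D, q) = 557 + D
h(w, S) = S + S*w
(F(-937, 1237) + (388207 - 2461199))/(h(-706, -1359) - 1166517) = ((557 - 937) + (388207 - 2461199))/(-1359*(1 - 706) - 1166517) = (-380 - 2072992)/(-1359*(-705) - 1166517) = -2073372/(958095 - 1166517) = -2073372/(-208422) = -2073372*(-1/208422) = 345562/34737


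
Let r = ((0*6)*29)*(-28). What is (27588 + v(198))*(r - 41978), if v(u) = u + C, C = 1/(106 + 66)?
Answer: -100310481877/86 ≈ -1.1664e+9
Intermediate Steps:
C = 1/172 ≈ 0.0058140
v(u) = 1/172 + u (v(u) = u + 1/172 = 1/172 + u)
r = 0 (r = (0*29)*(-28) = 0*(-28) = 0)
(27588 + v(198))*(r - 41978) = (27588 + (1/172 + 198))*(0 - 41978) = (27588 + 34057/172)*(-41978) = (4779193/172)*(-41978) = -100310481877/86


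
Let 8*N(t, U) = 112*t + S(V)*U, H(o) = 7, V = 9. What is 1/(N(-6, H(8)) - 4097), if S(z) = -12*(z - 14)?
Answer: -2/8257 ≈ -0.00024222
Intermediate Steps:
S(z) = 168 - 12*z (S(z) = -12*(-14 + z) = 168 - 12*z)
N(t, U) = 14*t + 15*U/2 (N(t, U) = (112*t + (168 - 12*9)*U)/8 = (112*t + (168 - 108)*U)/8 = (112*t + 60*U)/8 = (60*U + 112*t)/8 = 14*t + 15*U/2)
1/(N(-6, H(8)) - 4097) = 1/((14*(-6) + (15/2)*7) - 4097) = 1/((-84 + 105/2) - 4097) = 1/(-63/2 - 4097) = 1/(-8257/2) = -2/8257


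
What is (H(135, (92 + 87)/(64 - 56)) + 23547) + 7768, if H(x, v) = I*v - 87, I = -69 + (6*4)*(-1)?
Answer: 233177/8 ≈ 29147.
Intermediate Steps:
I = -93 (I = -69 + 24*(-1) = -69 - 24 = -93)
H(x, v) = -87 - 93*v (H(x, v) = -93*v - 87 = -87 - 93*v)
(H(135, (92 + 87)/(64 - 56)) + 23547) + 7768 = ((-87 - 93*(92 + 87)/(64 - 56)) + 23547) + 7768 = ((-87 - 16647/8) + 23547) + 7768 = (-17343/8 + 23547) + 7768 = 171033/8 + 7768 = 233177/8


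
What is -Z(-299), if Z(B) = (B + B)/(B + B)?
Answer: -1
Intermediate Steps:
Z(B) = 1 (Z(B) = (2*B)/((2*B)) = (2*B)*(1/(2*B)) = 1)
-Z(-299) = -1*1 = -1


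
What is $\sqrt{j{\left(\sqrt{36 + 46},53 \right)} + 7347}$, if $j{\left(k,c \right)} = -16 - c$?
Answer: $\sqrt{7278} \approx 85.311$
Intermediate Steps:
$\sqrt{j{\left(\sqrt{36 + 46},53 \right)} + 7347} = \sqrt{\left(-16 - 53\right) + 7347} = \sqrt{-69 + 7347} = \sqrt{7278}$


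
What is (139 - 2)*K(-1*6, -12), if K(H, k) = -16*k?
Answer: 26304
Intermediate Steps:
(139 - 2)*K(-1*6, -12) = (139 - 2)*(-16*(-12)) = 137*192 = 26304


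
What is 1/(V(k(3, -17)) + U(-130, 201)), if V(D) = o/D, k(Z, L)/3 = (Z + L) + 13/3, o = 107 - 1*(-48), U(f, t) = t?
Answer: 29/5674 ≈ 0.0051110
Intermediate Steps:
o = 155 (o = 107 + 48 = 155)
k(Z, L) = 13 + 3*L + 3*Z (k(Z, L) = 3*((Z + L) + 13/3) = 3*((L + Z) + 13*(⅓)) = 3*((L + Z) + 13/3) = 3*(13/3 + L + Z) = 13 + 3*L + 3*Z)
V(D) = 155/D
1/(V(k(3, -17)) + U(-130, 201)) = 1/(155/(13 + 3*(-17) + 3*3) + 201) = 1/(155/(13 - 51 + 9) + 201) = 1/(155/(-29) + 201) = 1/(155*(-1/29) + 201) = 1/(-155/29 + 201) = 1/(5674/29) = 29/5674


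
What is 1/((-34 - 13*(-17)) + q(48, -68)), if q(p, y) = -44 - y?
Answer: 1/211 ≈ 0.0047393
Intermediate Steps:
1/((-34 - 13*(-17)) + q(48, -68)) = 1/((-34 - 13*(-17)) + (-44 - 1*(-68))) = 1/((-34 + 221) + (-44 + 68)) = 1/(187 + 24) = 1/211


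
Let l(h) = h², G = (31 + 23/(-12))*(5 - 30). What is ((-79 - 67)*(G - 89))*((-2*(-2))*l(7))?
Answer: 70059122/3 ≈ 2.3353e+7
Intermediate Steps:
G = -8725/12 (G = (31 + 23*(-1/12))*(-25) = (31 - 23/12)*(-25) = (349/12)*(-25) = -8725/12 ≈ -727.08)
((-79 - 67)*(G - 89))*((-2*(-2))*l(7)) = ((-79 - 67)*(-8725/12 - 89))*(-2*(-2)*7²) = (-146*(-9793/12))*(4*49) = (714889/6)*196 = 70059122/3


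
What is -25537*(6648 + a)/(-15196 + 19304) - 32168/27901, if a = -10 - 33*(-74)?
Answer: -1617425826526/28654327 ≈ -56446.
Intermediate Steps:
a = 2432 (a = -10 + 2442 = 2432)
-25537*(6648 + a)/(-15196 + 19304) - 32168/27901 = -25537*(6648 + 2432)/(-15196 + 19304) - 32168/27901 = -25537/(4108/9080) - 32168*1/27901 = -25537/(4108*(1/9080)) - 32168/27901 = -25537/1027/2270 - 32168/27901 = -25537*2270/1027 - 32168/27901 = -57968990/1027 - 32168/27901 = -1617425826526/28654327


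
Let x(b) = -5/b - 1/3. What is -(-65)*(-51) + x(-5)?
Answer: -9943/3 ≈ -3314.3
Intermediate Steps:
x(b) = -⅓ - 5/b (x(b) = -5/b - 1*⅓ = -5/b - ⅓ = -⅓ - 5/b)
-(-65)*(-51) + x(-5) = -(-65)*(-51) + (⅓)*(-15 - 1*(-5))/(-5) = -65*51 + (⅓)*(-⅕)*(-15 + 5) = -3315 + (⅓)*(-⅕)*(-10) = -3315 + ⅔ = -9943/3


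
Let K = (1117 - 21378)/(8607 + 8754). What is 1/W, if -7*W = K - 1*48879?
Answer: 121527/848608580 ≈ 0.00014321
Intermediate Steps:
K = -20261/17361 ≈ -1.1670
W = 848608580/121527 (W = -(-20261/17361 - 1*48879)/7 = -(-20261/17361 - 48879)/7 = -⅐*(-848608580/17361) = 848608580/121527 ≈ 6982.9)
1/W = 1/(848608580/121527) = 121527/848608580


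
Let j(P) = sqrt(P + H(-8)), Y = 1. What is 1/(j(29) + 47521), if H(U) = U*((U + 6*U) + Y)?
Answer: 47521/2258244972 - sqrt(469)/2258244972 ≈ 2.1034e-5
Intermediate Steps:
H(U) = U*(1 + 7*U) (H(U) = U*((U + 6*U) + 1) = U*(7*U + 1) = U*(1 + 7*U))
j(P) = sqrt(440 + P) (j(P) = sqrt(P - 8*(1 + 7*(-8))) = sqrt(P - 8*(1 - 56)) = sqrt(P - 8*(-55)) = sqrt(P + 440) = sqrt(440 + P))
1/(j(29) + 47521) = 1/(sqrt(440 + 29) + 47521) = 1/(sqrt(469) + 47521) = 1/(47521 + sqrt(469))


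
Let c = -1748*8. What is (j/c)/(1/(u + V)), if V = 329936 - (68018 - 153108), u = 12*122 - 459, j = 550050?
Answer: -6022048725/368 ≈ -1.6364e+7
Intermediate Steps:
c = -13984
u = 1005 (u = 1464 - 459 = 1005)
V = 415026 (V = 329936 - 1*(-85090) = 329936 + 85090 = 415026)
(j/c)/(1/(u + V)) = (550050/(-13984))/(1/(1005 + 415026)) = (550050*(-1/13984))/(1/416031) = -14475/(368*1/416031) = -14475/368*416031 = -6022048725/368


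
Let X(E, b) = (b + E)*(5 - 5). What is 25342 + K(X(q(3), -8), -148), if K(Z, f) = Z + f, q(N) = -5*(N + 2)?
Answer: 25194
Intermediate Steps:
q(N) = -10 - 5*N (q(N) = -5*(2 + N) = -10 - 5*N)
X(E, b) = 0 (X(E, b) = (E + b)*0 = 0)
25342 + K(X(q(3), -8), -148) = 25342 + (0 - 148) = 25342 - 148 = 25194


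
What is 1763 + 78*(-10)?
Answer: 983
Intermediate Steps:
1763 + 78*(-10) = 1763 - 780 = 983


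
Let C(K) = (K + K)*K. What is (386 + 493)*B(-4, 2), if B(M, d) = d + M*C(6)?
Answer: -251394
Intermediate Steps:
C(K) = 2*K² (C(K) = (2*K)*K = 2*K²)
B(M, d) = d + 72*M (B(M, d) = d + M*(2*6²) = d + M*(2*36) = d + M*72 = d + 72*M)
(386 + 493)*B(-4, 2) = (386 + 493)*(2 + 72*(-4)) = 879*(2 - 288) = 879*(-286) = -251394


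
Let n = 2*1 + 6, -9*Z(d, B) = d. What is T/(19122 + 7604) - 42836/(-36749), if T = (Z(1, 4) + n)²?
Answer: 92916881525/79554455694 ≈ 1.1680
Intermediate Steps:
Z(d, B) = -d/9
n = 8 (n = 2 + 6 = 8)
T = 5041/81 (T = (-⅑*1 + 8)² = (-⅑ + 8)² = (71/9)² = 5041/81 ≈ 62.235)
T/(19122 + 7604) - 42836/(-36749) = 5041/(81*(19122 + 7604)) - 42836/(-36749) = (5041/81)/26726 - 42836*(-1/36749) = (5041/81)*(1/26726) + 42836/36749 = 5041/2164806 + 42836/36749 = 92916881525/79554455694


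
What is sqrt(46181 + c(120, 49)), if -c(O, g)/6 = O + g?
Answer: 31*sqrt(47) ≈ 212.53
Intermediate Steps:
c(O, g) = -6*O - 6*g (c(O, g) = -6*(O + g) = -6*O - 6*g)
sqrt(46181 + c(120, 49)) = sqrt(46181 + (-6*120 - 6*49)) = sqrt(46181 + (-720 - 294)) = sqrt(46181 - 1014) = sqrt(45167) = 31*sqrt(47)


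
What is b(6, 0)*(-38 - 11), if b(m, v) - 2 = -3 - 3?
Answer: 196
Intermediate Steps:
b(m, v) = -4 (b(m, v) = 2 + (-3 - 3) = 2 - 6 = -4)
b(6, 0)*(-38 - 11) = -4*(-38 - 11) = -4*(-49) = 196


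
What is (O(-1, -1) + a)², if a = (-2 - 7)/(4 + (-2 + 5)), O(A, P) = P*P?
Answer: 4/49 ≈ 0.081633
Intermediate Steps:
O(A, P) = P²
a = -9/7 (a = -9/(4 + 3) = -9/7 ≈ -1.2857)
(O(-1, -1) + a)² = ((-1)² - 9/7)² = (1 - 9/7)² = (-2/7)² = 4/49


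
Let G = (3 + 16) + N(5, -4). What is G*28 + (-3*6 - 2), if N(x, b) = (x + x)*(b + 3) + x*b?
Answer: -328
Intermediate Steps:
N(x, b) = b*x + 2*x*(3 + b) (N(x, b) = (2*x)*(3 + b) + b*x = 2*x*(3 + b) + b*x = b*x + 2*x*(3 + b))
G = -11 (G = (3 + 16) + 3*5*(2 - 4) = 19 + 3*5*(-2) = 19 - 30 = -11)
G*28 + (-3*6 - 2) = -11*28 + (-3*6 - 2) = -308 + (-18 - 2) = -308 - 20 = -328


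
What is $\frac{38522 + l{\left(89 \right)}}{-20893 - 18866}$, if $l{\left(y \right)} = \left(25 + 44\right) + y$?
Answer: $- \frac{38680}{39759} \approx -0.97286$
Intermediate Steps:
$l{\left(y \right)} = 69 + y$
$\frac{38522 + l{\left(89 \right)}}{-20893 - 18866} = \frac{38522 + \left(69 + 89\right)}{-20893 - 18866} = \frac{38522 + 158}{-39759} = 38680 \left(- \frac{1}{39759}\right) = - \frac{38680}{39759}$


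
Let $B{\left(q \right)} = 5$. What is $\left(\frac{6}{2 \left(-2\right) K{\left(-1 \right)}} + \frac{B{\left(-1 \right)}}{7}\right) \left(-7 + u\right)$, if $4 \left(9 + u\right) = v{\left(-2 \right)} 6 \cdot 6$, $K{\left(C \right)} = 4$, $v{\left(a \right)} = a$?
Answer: $- \frac{323}{28} \approx -11.536$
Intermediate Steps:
$u = -27$ ($u = -9 + \frac{\left(-2\right) 6 \cdot 6}{4} = -9 + \frac{\left(-12\right) 6}{4} = -9 + \frac{1}{4} \left(-72\right) = -9 - 18 = -27$)
$\left(\frac{6}{2 \left(-2\right) K{\left(-1 \right)}} + \frac{B{\left(-1 \right)}}{7}\right) \left(-7 + u\right) = \left(\frac{6}{2 \left(-2\right) 4} + \frac{5}{7}\right) \left(-7 - 27\right) = \left(\frac{6}{\left(-4\right) 4} + 5 \cdot \frac{1}{7}\right) \left(-34\right) = \left(\frac{6}{-16} + \frac{5}{7}\right) \left(-34\right) = \left(6 \left(- \frac{1}{16}\right) + \frac{5}{7}\right) \left(-34\right) = \left(- \frac{3}{8} + \frac{5}{7}\right) \left(-34\right) = \frac{19}{56} \left(-34\right) = - \frac{323}{28}$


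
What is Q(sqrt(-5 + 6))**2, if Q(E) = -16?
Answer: 256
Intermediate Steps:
Q(sqrt(-5 + 6))**2 = (-16)**2 = 256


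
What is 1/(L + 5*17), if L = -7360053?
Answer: -1/7359968 ≈ -1.3587e-7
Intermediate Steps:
1/(L + 5*17) = 1/(-7360053 + 5*17) = 1/(-7360053 + 85) = 1/(-7359968) = -1/7359968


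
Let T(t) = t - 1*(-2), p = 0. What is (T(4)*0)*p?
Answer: 0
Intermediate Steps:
T(t) = 2 + t (T(t) = t + 2 = 2 + t)
(T(4)*0)*p = ((2 + 4)*0)*0 = (6*0)*0 = 0*0 = 0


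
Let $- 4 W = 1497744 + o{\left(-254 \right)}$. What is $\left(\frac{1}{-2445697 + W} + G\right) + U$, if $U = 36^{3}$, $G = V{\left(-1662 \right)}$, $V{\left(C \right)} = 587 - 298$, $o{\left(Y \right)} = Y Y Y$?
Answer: $\frac{59931536186}{1276633} \approx 46945.0$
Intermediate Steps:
$o{\left(Y \right)} = Y^{3}$ ($o{\left(Y \right)} = Y^{2} Y = Y^{3}$)
$V{\left(C \right)} = 289$ ($V{\left(C \right)} = 587 - 298 = 289$)
$W = 3722330$ ($W = - \frac{1497744 + \left(-254\right)^{3}}{4} = - \frac{1497744 - 16387064}{4} = \left(- \frac{1}{4}\right) \left(-14889320\right) = 3722330$)
$G = 289$
$U = 46656$
$\left(\frac{1}{-2445697 + W} + G\right) + U = \left(\frac{1}{-2445697 + 3722330} + 289\right) + 46656 = \left(\frac{1}{1276633} + 289\right) + 46656 = \frac{368946938}{1276633} + 46656 = \frac{59931536186}{1276633}$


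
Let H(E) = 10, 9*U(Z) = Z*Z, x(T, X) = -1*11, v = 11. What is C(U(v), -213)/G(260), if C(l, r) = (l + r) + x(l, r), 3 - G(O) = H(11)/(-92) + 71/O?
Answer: -11332100/152613 ≈ -74.254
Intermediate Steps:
x(T, X) = -11
U(Z) = Z²/9 (U(Z) = (Z*Z)/9 = Z²/9)
G(O) = 143/46 - 71/O (G(O) = 3 - (10/(-92) + 71/O) = 3 - (10*(-1/92) + 71/O) = 3 - (-5/46 + 71/O) = 3 + (5/46 - 71/O) = 143/46 - 71/O)
C(l, r) = -11 + l + r (C(l, r) = (l + r) - 11 = -11 + l + r)
C(U(v), -213)/G(260) = (-11 + (⅑)*11² - 213)/(143/46 - 71/260) = (-11 + (⅑)*121 - 213)/(143/46 - 71*1/260) = (-11 + 121/9 - 213)/(143/46 - 71/260) = -1895/(9*16957/5980) = -1895/9*5980/16957 = -11332100/152613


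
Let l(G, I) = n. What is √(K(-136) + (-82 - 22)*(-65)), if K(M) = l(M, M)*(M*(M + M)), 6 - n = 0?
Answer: 2*√57178 ≈ 478.24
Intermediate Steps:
n = 6 (n = 6 - 1*0 = 6 + 0 = 6)
l(G, I) = 6
K(M) = 12*M² (K(M) = 6*(M*(M + M)) = 6*(M*(2*M)) = 6*(2*M²) = 12*M²)
√(K(-136) + (-82 - 22)*(-65)) = √(12*(-136)² + (-82 - 22)*(-65)) = √(12*18496 - 104*(-65)) = √(221952 + 6760) = √228712 = 2*√57178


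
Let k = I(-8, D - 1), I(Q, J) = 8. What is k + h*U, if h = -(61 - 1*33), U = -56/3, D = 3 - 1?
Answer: 1592/3 ≈ 530.67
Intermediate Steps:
D = 2
U = -56/3 (U = -56*⅓ = -56/3 ≈ -18.667)
h = -28 (h = -(61 - 33) = -1*28 = -28)
k = 8
k + h*U = 8 - 28*(-56/3) = 8 + 1568/3 = 1592/3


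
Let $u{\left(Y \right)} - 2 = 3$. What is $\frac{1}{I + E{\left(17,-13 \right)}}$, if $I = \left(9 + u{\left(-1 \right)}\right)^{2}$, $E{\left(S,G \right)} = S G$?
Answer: $- \frac{1}{25} \approx -0.04$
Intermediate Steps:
$u{\left(Y \right)} = 5$ ($u{\left(Y \right)} = 2 + 3 = 5$)
$E{\left(S,G \right)} = G S$
$I = 196$ ($I = \left(9 + 5\right)^{2} = 14^{2} = 196$)
$\frac{1}{I + E{\left(17,-13 \right)}} = \frac{1}{196 - 221} = \frac{1}{-25} = - \frac{1}{25}$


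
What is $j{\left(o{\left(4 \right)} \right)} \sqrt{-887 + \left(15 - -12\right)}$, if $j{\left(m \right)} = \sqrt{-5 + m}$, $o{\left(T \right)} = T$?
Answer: $- 2 \sqrt{215} \approx -29.326$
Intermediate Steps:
$j{\left(o{\left(4 \right)} \right)} \sqrt{-887 + \left(15 - -12\right)} = \sqrt{-5 + 4} \sqrt{-887 + \left(15 - -12\right)} = \sqrt{-1} \sqrt{-887 + \left(15 + 12\right)} = i \sqrt{-887 + 27} = i \sqrt{-860} = i 2 i \sqrt{215} = - 2 \sqrt{215}$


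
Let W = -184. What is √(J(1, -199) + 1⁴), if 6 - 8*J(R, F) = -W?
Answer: I*√85/2 ≈ 4.6098*I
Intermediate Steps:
J(R, F) = -89/4 (J(R, F) = ¾ - (-1)*(-184)/8 = ¾ - ⅛*184 = ¾ - 23 = -89/4)
√(J(1, -199) + 1⁴) = √(-89/4 + 1⁴) = √(-89/4 + 1) = √(-85/4) = I*√85/2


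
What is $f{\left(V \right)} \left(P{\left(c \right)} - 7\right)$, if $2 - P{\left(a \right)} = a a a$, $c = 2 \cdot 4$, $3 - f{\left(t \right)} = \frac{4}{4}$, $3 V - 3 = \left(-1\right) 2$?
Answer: $-1034$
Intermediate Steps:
$V = \frac{1}{3}$ ($V = 1 + \frac{\left(-1\right) 2}{3} = 1 + \frac{1}{3} \left(-2\right) = 1 - \frac{2}{3} = \frac{1}{3} \approx 0.33333$)
$f{\left(t \right)} = 2$ ($f{\left(t \right)} = 3 - \frac{4}{4} = 3 - 4 \cdot \frac{1}{4} = 3 - 1 = 2$)
$c = 8$
$P{\left(a \right)} = 2 - a^{3}$ ($P{\left(a \right)} = 2 - a a a = 2 - a^{2} a = 2 - a^{3}$)
$f{\left(V \right)} \left(P{\left(c \right)} - 7\right) = 2 \left(\left(2 - 8^{3}\right) - 7\right) = 2 \left(\left(2 - 512\right) - 7\right) = 2 \left(-510 - 7\right) = 2 \left(-517\right) = -1034$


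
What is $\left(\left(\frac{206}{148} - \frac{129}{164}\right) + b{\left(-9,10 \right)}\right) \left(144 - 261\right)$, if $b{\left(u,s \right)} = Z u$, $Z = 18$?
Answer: $\frac{114583131}{6068} \approx 18883.0$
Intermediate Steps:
$b{\left(u,s \right)} = 18 u$
$\left(\left(\frac{206}{148} - \frac{129}{164}\right) + b{\left(-9,10 \right)}\right) \left(144 - 261\right) = \left(\left(\frac{206}{148} - \frac{129}{164}\right) + 18 \left(-9\right)\right) \left(144 - 261\right) = \left(\left(206 \cdot \frac{1}{148} - \frac{129}{164}\right) - 162\right) \left(-117\right) = \left(\left(\frac{103}{74} - \frac{129}{164}\right) - 162\right) \left(-117\right) = \left(\frac{3673}{6068} - 162\right) \left(-117\right) = \left(- \frac{979343}{6068}\right) \left(-117\right) = \frac{114583131}{6068}$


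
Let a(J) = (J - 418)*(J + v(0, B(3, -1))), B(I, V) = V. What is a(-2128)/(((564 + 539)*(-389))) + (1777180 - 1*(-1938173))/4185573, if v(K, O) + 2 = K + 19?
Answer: -6967223464529/598630416797 ≈ -11.639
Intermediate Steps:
v(K, O) = 17 + K (v(K, O) = -2 + (K + 19) = -2 + (19 + K) = 17 + K)
a(J) = (-418 + J)*(17 + J) (a(J) = (J - 418)*(J + (17 + 0)) = (-418 + J)*(J + 17) = (-418 + J)*(17 + J))
a(-2128)/(((564 + 539)*(-389))) + (1777180 - 1*(-1938173))/4185573 = (-7106 + (-2128)² - 401*(-2128))/(((564 + 539)*(-389))) + (1777180 - 1*(-1938173))/4185573 = (-7106 + 4528384 + 853328)/((1103*(-389))) + (1777180 + 1938173)*(1/4185573) = 5374606/(-429067) + 3715353*(1/4185573) = 5374606*(-1/429067) + 1238451/1395191 = -5374606/429067 + 1238451/1395191 = -6967223464529/598630416797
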